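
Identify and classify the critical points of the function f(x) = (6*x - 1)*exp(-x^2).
f'(x) = 2*(-x*(6*x - 1) + 3)*exp(-x^2)

Solve f'(x) = 0:
  f'(x) = (-12*x^2 + 2*x + 6)·exp(-x^2) and exp(-x^2) > 0 for every x, so f'(x) = 0 ⇔ -12*x^2 + 2*x + 6 = 0.
  Factor: -12*x^2 + 2*x + 6 = -2*(6*x^2 - x - 3); 6*x^2 - x - 3 = 0 has no rational roots; quadratic formula: x = (1 ± √73)/12.
  ⇒ x = 1/12 - sqrt(73)/12 ≈ -0.6287, 1/12 + sqrt(73)/12 ≈ 0.7953

f''(x) = 2*(2*x^2*(6*x - 1) - 18*x + 1)*exp(-x^2)
Second-derivative test at each critical point:
  f''(-0.6287) = 11.5093 > 0 → local minimum
  f''(0.7953) = -9.0777 < 0 → local maximum

Critical points: x = 1/12 - sqrt(73)/12 ≈ -0.6287 (local minimum); x = 1/12 + sqrt(73)/12 ≈ 0.7953 (local maximum)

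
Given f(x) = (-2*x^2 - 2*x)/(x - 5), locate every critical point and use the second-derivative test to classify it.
f'(x) = 2*(-x^2 + 10*x + 5)/(x^2 - 10*x + 25)

Solve f'(x) = 0:
  f'(x) = -2*(x^2 - 10*x - 5)/(x - 5)^2; the denominator is positive wherever f is defined, so f'(x) = 0 ⇔ -2*x^2 + 20*x + 10 = 0.
  Factor: -2*x^2 + 20*x + 10 = -2*(x^2 - 10*x - 5); x^2 - 10*x - 5 = 0 has no rational roots; quadratic formula: x = (10 ± √120)/2.
  ⇒ x = 5 - sqrt(30) ≈ -0.4772, 5 + sqrt(30) ≈ 10.4772

f''(x) = -120/(x^3 - 15*x^2 + 75*x - 125)
Second-derivative test at each critical point:
  f''(-0.4772) = 0.7303 > 0 → local minimum
  f''(10.4772) = -0.7303 < 0 → local maximum

Critical points: x = 5 - sqrt(30) ≈ -0.4772 (local minimum); x = 5 + sqrt(30) ≈ 10.4772 (local maximum)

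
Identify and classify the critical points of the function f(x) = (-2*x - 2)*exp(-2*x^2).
f'(x) = 2*(4*x*(x + 1) - 1)*exp(-2*x^2)

Solve f'(x) = 0:
  f'(x) = (8*x^2 + 8*x - 2)·exp(-2*x^2) and exp(-2*x^2) > 0 for every x, so f'(x) = 0 ⇔ 8*x^2 + 8*x - 2 = 0.
  Factor: 8*x^2 + 8*x - 2 = 2*(4*x^2 + 4*x - 1); 4*x^2 + 4*x - 1 = 0 has no rational roots; quadratic formula: x = (-4 ± √32)/8.
  ⇒ x = -sqrt(2)/2 - 1/2 ≈ -1.2071, -1/2 + sqrt(2)/2 ≈ 0.2071

f''(x) = 8*(-4*x^2*(x + 1) + 3*x + 1)*exp(-2*x^2)
Second-derivative test at each critical point:
  f''(-1.2071) = -0.6137 < 0 → local maximum
  f''(0.2071) = 10.3836 > 0 → local minimum

Critical points: x = -sqrt(2)/2 - 1/2 ≈ -1.2071 (local maximum); x = -1/2 + sqrt(2)/2 ≈ 0.2071 (local minimum)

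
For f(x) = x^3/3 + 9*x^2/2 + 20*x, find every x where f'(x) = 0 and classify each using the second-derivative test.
f'(x) = x^2 + 9*x + 20

Solve f'(x) = 0:
  Factor: x^2 + 9*x + 20 = (x + 4)*(x + 5) = 0.
  ⇒ x = -5, -4

f''(x) = 2*x + 9
Second-derivative test at each critical point:
  f''(-5) = -1 < 0 → local maximum
  f''(-4) = 1 > 0 → local minimum

Critical points: x = -5 (local maximum); x = -4 (local minimum)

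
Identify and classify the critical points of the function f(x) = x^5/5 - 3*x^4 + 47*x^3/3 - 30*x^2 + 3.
f'(x) = x*(x^3 - 12*x^2 + 47*x - 60)

Solve f'(x) = 0:
  Factor: x^4 - 12*x^3 + 47*x^2 - 60*x = x*(x - 5)*(x - 4)*(x - 3) = 0.
  ⇒ x = 0, 3, 4, 5

f''(x) = 4*x^3 - 36*x^2 + 94*x - 60
Second-derivative test at each critical point:
  f''(0) = -60 < 0 → local maximum
  f''(3) = 6 > 0 → local minimum
  f''(4) = -4 < 0 → local maximum
  f''(5) = 10 > 0 → local minimum

Critical points: x = 0 (local maximum); x = 3 (local minimum); x = 4 (local maximum); x = 5 (local minimum)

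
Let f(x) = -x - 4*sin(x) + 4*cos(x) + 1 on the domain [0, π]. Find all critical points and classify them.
f'(x) = -4*sqrt(2)*sin(x + pi/4) - 1

Solve f'(x) = 0 on [0, π]:
  f'(x) = 0 ⇔ -4*sin(x) - 4*cos(x) = 1. Write the left side as R·cos(x + φ) with R = √((-4)² + 4²) = 4*sqrt(2), cos φ = -sqrt(2)/2, sin φ = sqrt(2)/2; then cos(x + φ) = sqrt(2)/8. Solve for x and keep the solutions lying in [0, π].
  ⇒ x = atan((-1 + sqrt(31))/(-sqrt(31) - 1)) + pi ≈ 2.5339

f''(x) = -4*sqrt(2)*cos(x + pi/4)
Second-derivative test at each critical point:
  f''(2.5339) = 5.5678 > 0 → local minimum

Critical points: x = atan((-1 + sqrt(31))/(-sqrt(31) - 1)) + pi ≈ 2.5339 (local minimum)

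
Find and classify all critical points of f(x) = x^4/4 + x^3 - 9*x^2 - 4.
f'(x) = x*(x^2 + 3*x - 18)

Solve f'(x) = 0:
  Factor: x^3 + 3*x^2 - 18*x = x*(x - 3)*(x + 6) = 0.
  ⇒ x = -6, 0, 3

f''(x) = 3*x^2 + 6*x - 18
Second-derivative test at each critical point:
  f''(-6) = 54 > 0 → local minimum
  f''(0) = -18 < 0 → local maximum
  f''(3) = 27 > 0 → local minimum

Critical points: x = -6 (local minimum); x = 0 (local maximum); x = 3 (local minimum)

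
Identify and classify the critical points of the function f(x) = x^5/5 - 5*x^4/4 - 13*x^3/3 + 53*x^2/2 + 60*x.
f'(x) = x^4 - 5*x^3 - 13*x^2 + 53*x + 60

Solve f'(x) = 0:
  Factor: x^4 - 5*x^3 - 13*x^2 + 53*x + 60 = (x - 5)*(x - 4)*(x + 1)*(x + 3) = 0.
  ⇒ x = -3, -1, 4, 5

f''(x) = 4*x^3 - 15*x^2 - 26*x + 53
Second-derivative test at each critical point:
  f''(-3) = -112 < 0 → local maximum
  f''(-1) = 60 > 0 → local minimum
  f''(4) = -35 < 0 → local maximum
  f''(5) = 48 > 0 → local minimum

Critical points: x = -3 (local maximum); x = -1 (local minimum); x = 4 (local maximum); x = 5 (local minimum)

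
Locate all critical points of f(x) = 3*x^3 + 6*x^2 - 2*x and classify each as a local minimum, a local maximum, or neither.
f'(x) = 9*x^2 + 12*x - 2

Solve f'(x) = 0:
  9*x^2 + 12*x - 2 = 0 has no rational roots; quadratic formula: x = (-12 ± √216)/18.
  ⇒ x = -sqrt(6)/3 - 2/3 ≈ -1.4832, -2/3 + sqrt(6)/3 ≈ 0.1498

f''(x) = 18*x + 12
Second-derivative test at each critical point:
  f''(-1.4832) = -14.6969 < 0 → local maximum
  f''(0.1498) = 14.6969 > 0 → local minimum

Critical points: x = -sqrt(6)/3 - 2/3 ≈ -1.4832 (local maximum); x = -2/3 + sqrt(6)/3 ≈ 0.1498 (local minimum)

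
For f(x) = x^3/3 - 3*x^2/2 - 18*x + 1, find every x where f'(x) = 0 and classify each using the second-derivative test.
f'(x) = x^2 - 3*x - 18

Solve f'(x) = 0:
  Factor: x^2 - 3*x - 18 = (x - 6)*(x + 3) = 0.
  ⇒ x = -3, 6

f''(x) = 2*x - 3
Second-derivative test at each critical point:
  f''(-3) = -9 < 0 → local maximum
  f''(6) = 9 > 0 → local minimum

Critical points: x = -3 (local maximum); x = 6 (local minimum)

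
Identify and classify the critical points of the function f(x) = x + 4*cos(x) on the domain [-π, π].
f'(x) = 1 - 4*sin(x)

Solve f'(x) = 0 on [-π, π]:
  f'(x) = 0 ⇔ sin(x) = 1/4, i.e. x = arcsin(1/4) + 2nπ or x = π − arcsin(1/4) + 2nπ; keep the solutions lying in [-π, π].
  ⇒ x = asin(1/4) ≈ 0.2527, pi - asin(1/4) ≈ 2.8889

f''(x) = -4*cos(x)
Second-derivative test at each critical point:
  f''(0.2527) = -3.8730 < 0 → local maximum
  f''(2.8889) = 3.8730 > 0 → local minimum

Critical points: x = asin(1/4) ≈ 0.2527 (local maximum); x = pi - asin(1/4) ≈ 2.8889 (local minimum)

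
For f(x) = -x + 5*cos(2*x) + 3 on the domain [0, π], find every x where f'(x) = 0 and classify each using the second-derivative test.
f'(x) = -10*sin(2*x) - 1

Solve f'(x) = 0 on [0, π]:
  f'(x) = 0 ⇔ sin(2*x) = -1/10, i.e. 2*x = arcsin(-1/10) + 2nπ or 2*x = π − arcsin(-1/10) + 2nπ; keep the solutions lying in [0, π].
  ⇒ x = asin(1/10)/2 + pi/2 ≈ 1.6209, pi - asin(1/10)/2 ≈ 3.0915

f''(x) = -20*cos(2*x)
Second-derivative test at each critical point:
  f''(1.6209) = 19.8997 > 0 → local minimum
  f''(3.0915) = -19.8997 < 0 → local maximum

Critical points: x = asin(1/10)/2 + pi/2 ≈ 1.6209 (local minimum); x = pi - asin(1/10)/2 ≈ 3.0915 (local maximum)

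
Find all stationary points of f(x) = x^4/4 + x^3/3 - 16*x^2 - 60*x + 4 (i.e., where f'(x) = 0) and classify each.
f'(x) = x^3 + x^2 - 32*x - 60

Solve f'(x) = 0:
  Factor: x^3 + x^2 - 32*x - 60 = (x - 6)*(x + 2)*(x + 5) = 0.
  ⇒ x = -5, -2, 6

f''(x) = 3*x^2 + 2*x - 32
Second-derivative test at each critical point:
  f''(-5) = 33 > 0 → local minimum
  f''(-2) = -24 < 0 → local maximum
  f''(6) = 88 > 0 → local minimum

Critical points: x = -5 (local minimum); x = -2 (local maximum); x = 6 (local minimum)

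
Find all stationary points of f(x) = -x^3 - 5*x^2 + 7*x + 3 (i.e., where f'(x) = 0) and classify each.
f'(x) = -3*x^2 - 10*x + 7

Solve f'(x) = 0:
  3*x^2 + 10*x - 7 = 0 has no rational roots; quadratic formula: x = (-10 ± √184)/6.
  ⇒ x = -sqrt(46)/3 - 5/3 ≈ -3.9274, -5/3 + sqrt(46)/3 ≈ 0.5941

f''(x) = -6*x - 10
Second-derivative test at each critical point:
  f''(-3.9274) = 13.5647 > 0 → local minimum
  f''(0.5941) = -13.5647 < 0 → local maximum

Critical points: x = -sqrt(46)/3 - 5/3 ≈ -3.9274 (local minimum); x = -5/3 + sqrt(46)/3 ≈ 0.5941 (local maximum)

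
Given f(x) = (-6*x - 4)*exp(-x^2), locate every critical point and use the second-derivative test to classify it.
f'(x) = 2*(2*x*(3*x + 2) - 3)*exp(-x^2)

Solve f'(x) = 0:
  f'(x) = (12*x^2 + 8*x - 6)·exp(-x^2) and exp(-x^2) > 0 for every x, so f'(x) = 0 ⇔ 12*x^2 + 8*x - 6 = 0.
  Factor: 12*x^2 + 8*x - 6 = 2*(6*x^2 + 4*x - 3); 6*x^2 + 4*x - 3 = 0 has no rational roots; quadratic formula: x = (-4 ± √88)/12.
  ⇒ x = -sqrt(22)/6 - 1/3 ≈ -1.1151, -1/3 + sqrt(22)/6 ≈ 0.4484

f''(x) = 4*(-6*x^3 - 4*x^2 + 9*x + 2)*exp(-x^2)
Second-derivative test at each critical point:
  f''(-1.1151) = -5.4110 < 0 → local maximum
  f''(0.4484) = 15.3444 > 0 → local minimum

Critical points: x = -sqrt(22)/6 - 1/3 ≈ -1.1151 (local maximum); x = -1/3 + sqrt(22)/6 ≈ 0.4484 (local minimum)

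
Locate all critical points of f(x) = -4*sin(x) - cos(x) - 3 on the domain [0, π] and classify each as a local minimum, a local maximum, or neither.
f'(x) = sin(x) - 4*cos(x)

Solve f'(x) = 0 on [0, π]:
  f'(x) = 0 ⇔ -4*cos(x) = -sin(x) ⇔ tan(x) = 4, i.e. x = arctan(4) + nπ; keep the solutions lying in [0, π].
  ⇒ x = atan(4) ≈ 1.3258

f''(x) = 4*sin(x) + cos(x)
Second-derivative test at each critical point:
  f''(1.3258) = 4.1231 > 0 → local minimum

Critical points: x = atan(4) ≈ 1.3258 (local minimum)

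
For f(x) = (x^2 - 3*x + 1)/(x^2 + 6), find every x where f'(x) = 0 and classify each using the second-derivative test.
f'(x) = (3*x^2 + 10*x - 18)/(x^4 + 12*x^2 + 36)

Solve f'(x) = 0:
  f'(x) = (3*x^2 + 10*x - 18)/(x^2 + 6)^2; the denominator is positive wherever f is defined, so f'(x) = 0 ⇔ 3*x^2 + 10*x - 18 = 0.
  3*x^2 + 10*x - 18 = 0 has no rational roots; quadratic formula: x = (-10 ± √316)/6.
  ⇒ x = -sqrt(79)/3 - 5/3 ≈ -4.6294, -5/3 + sqrt(79)/3 ≈ 1.2961

f''(x) = 6*(-x^3 - 5*x^2 + 18*x + 10)/(x^6 + 18*x^4 + 108*x^2 + 216)
Second-derivative test at each critical point:
  f''(-4.6294) = -0.0236 < 0 → local maximum
  f''(1.2961) = 0.3014 > 0 → local minimum

Critical points: x = -sqrt(79)/3 - 5/3 ≈ -4.6294 (local maximum); x = -5/3 + sqrt(79)/3 ≈ 1.2961 (local minimum)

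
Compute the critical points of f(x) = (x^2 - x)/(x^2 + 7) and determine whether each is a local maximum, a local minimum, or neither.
f'(x) = (x^2 + 14*x - 7)/(x^4 + 14*x^2 + 49)

Solve f'(x) = 0:
  f'(x) = (x^2 + 14*x - 7)/(x^2 + 7)^2; the denominator is positive wherever f is defined, so f'(x) = 0 ⇔ x^2 + 14*x - 7 = 0.
  x^2 + 14*x - 7 = 0 has no rational roots; quadratic formula: x = (-14 ± √224)/2.
  ⇒ x = -2*sqrt(14) - 7 ≈ -14.4833, -7 + 2*sqrt(14) ≈ 0.4833

f''(x) = 2*(-x^3 - 21*x^2 + 21*x + 49)/(x^6 + 21*x^4 + 147*x^2 + 343)
Second-derivative test at each critical point:
  f''(-14.4833) = -3.185e-04 < 0 → local maximum
  f''(0.4833) = 0.2860 > 0 → local minimum

Critical points: x = -2*sqrt(14) - 7 ≈ -14.4833 (local maximum); x = -7 + 2*sqrt(14) ≈ 0.4833 (local minimum)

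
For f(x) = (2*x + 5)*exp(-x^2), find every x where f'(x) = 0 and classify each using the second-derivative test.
f'(x) = 2*(-x*(2*x + 5) + 1)*exp(-x^2)

Solve f'(x) = 0:
  f'(x) = (-4*x^2 - 10*x + 2)·exp(-x^2) and exp(-x^2) > 0 for every x, so f'(x) = 0 ⇔ -4*x^2 - 10*x + 2 = 0.
  Factor: -4*x^2 - 10*x + 2 = -2*(2*x^2 + 5*x - 1); 2*x^2 + 5*x - 1 = 0 has no rational roots; quadratic formula: x = (-5 ± √33)/4.
  ⇒ x = -sqrt(33)/4 - 5/4 ≈ -2.6861, -5/4 + sqrt(33)/4 ≈ 0.1861

f''(x) = 2*(2*x^2*(2*x + 5) - 6*x - 5)*exp(-x^2)
Second-derivative test at each critical point:
  f''(-2.6861) = 0.0084 > 0 → local minimum
  f''(0.1861) = -11.0979 < 0 → local maximum

Critical points: x = -sqrt(33)/4 - 5/4 ≈ -2.6861 (local minimum); x = -5/4 + sqrt(33)/4 ≈ 0.1861 (local maximum)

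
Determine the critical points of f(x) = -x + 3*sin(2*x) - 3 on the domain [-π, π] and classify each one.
f'(x) = 6*cos(2*x) - 1

Solve f'(x) = 0 on [-π, π]:
  f'(x) = 0 ⇔ cos(2*x) = 1/6, i.e. 2*x = ±arccos(1/6) + 2nπ; keep the solutions lying in [-π, π].
  ⇒ x = -pi + acos(1/6)/2 ≈ -2.4399, -acos(1/6)/2 ≈ -0.7017, acos(1/6)/2 ≈ 0.7017, pi - acos(1/6)/2 ≈ 2.4399

f''(x) = -12*sin(2*x)
Second-derivative test at each critical point:
  f''(-2.4399) = -11.8322 < 0 → local maximum
  f''(-0.7017) = 11.8322 > 0 → local minimum
  f''(0.7017) = -11.8322 < 0 → local maximum
  f''(2.4399) = 11.8322 > 0 → local minimum

Critical points: x = -pi + acos(1/6)/2 ≈ -2.4399 (local maximum); x = -acos(1/6)/2 ≈ -0.7017 (local minimum); x = acos(1/6)/2 ≈ 0.7017 (local maximum); x = pi - acos(1/6)/2 ≈ 2.4399 (local minimum)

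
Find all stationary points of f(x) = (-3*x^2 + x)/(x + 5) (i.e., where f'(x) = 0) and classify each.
f'(x) = (-3*x^2 - 30*x + 5)/(x^2 + 10*x + 25)

Solve f'(x) = 0:
  f'(x) = -(3*x^2 + 30*x - 5)/(x + 5)^2; the denominator is positive wherever f is defined, so f'(x) = 0 ⇔ -3*x^2 - 30*x + 5 = 0.
  3*x^2 + 30*x - 5 = 0 has no rational roots; quadratic formula: x = (-30 ± √960)/6.
  ⇒ x = -4*sqrt(15)/3 - 5 ≈ -10.1640, -5 + 4*sqrt(15)/3 ≈ 0.1640

f''(x) = -160/(x^3 + 15*x^2 + 75*x + 125)
Second-derivative test at each critical point:
  f''(-10.1640) = 1.1619 > 0 → local minimum
  f''(0.1640) = -1.1619 < 0 → local maximum

Critical points: x = -4*sqrt(15)/3 - 5 ≈ -10.1640 (local minimum); x = -5 + 4*sqrt(15)/3 ≈ 0.1640 (local maximum)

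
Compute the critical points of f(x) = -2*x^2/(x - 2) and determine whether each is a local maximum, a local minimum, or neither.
f'(x) = 2*x*(4 - x)/(x - 2)^2

Solve f'(x) = 0:
  f'(x) = -2*x*(x - 4)/(x - 2)^2; the denominator is positive wherever f is defined, so f'(x) = 0 ⇔ -2*x^2 + 8*x = 0.
  Factor: -2*x^2 + 8*x = -2*x*(x - 4) = 0.
  ⇒ x = 0, 4

f''(x) = -16/(x^3 - 6*x^2 + 12*x - 8)
Second-derivative test at each critical point:
  f''(0) = 2 > 0 → local minimum
  f''(4) = -2 < 0 → local maximum

Critical points: x = 0 (local minimum); x = 4 (local maximum)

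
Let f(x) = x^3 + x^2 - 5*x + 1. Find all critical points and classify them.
f'(x) = 3*x^2 + 2*x - 5

Solve f'(x) = 0:
  Factor: 3*x^2 + 2*x - 5 = (x - 1)*(3*x + 5) = 0.
  ⇒ x = -5/3, 1

f''(x) = 6*x + 2
Second-derivative test at each critical point:
  f''(-5/3) = -8 < 0 → local maximum
  f''(1) = 8 > 0 → local minimum

Critical points: x = -5/3 (local maximum); x = 1 (local minimum)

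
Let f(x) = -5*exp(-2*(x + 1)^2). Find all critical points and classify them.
f'(x) = 20*(x + 1)*exp(-2*(x + 1)^2)

Solve f'(x) = 0:
  f'(x) = (20*x + 20)·exp(-2*(x + 1)^2) and exp(-2*(x + 1)^2) > 0 for every x, so f'(x) = 0 ⇔ 20*x + 20 = 0.
  Factor: 20*x + 20 = 20*(x + 1) = 0.
  ⇒ x = -1

f''(x) = 20*(1 - 4*(x + 1)^2)*exp(-2*(x + 1)^2)
Second-derivative test at each critical point:
  f''(-1) = 20 > 0 → local minimum

Critical points: x = -1 (local minimum)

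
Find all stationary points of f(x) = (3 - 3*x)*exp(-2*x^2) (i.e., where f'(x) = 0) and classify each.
f'(x) = 3*(4*x*(x - 1) - 1)*exp(-2*x^2)

Solve f'(x) = 0:
  f'(x) = (12*x^2 - 12*x - 3)·exp(-2*x^2) and exp(-2*x^2) > 0 for every x, so f'(x) = 0 ⇔ 12*x^2 - 12*x - 3 = 0.
  Factor: 12*x^2 - 12*x - 3 = 3*(4*x^2 - 4*x - 1); 4*x^2 - 4*x - 1 = 0 has no rational roots; quadratic formula: x = (4 ± √32)/8.
  ⇒ x = 1/2 - sqrt(2)/2 ≈ -0.2071, 1/2 + sqrt(2)/2 ≈ 1.2071

f''(x) = 12*(4*x^2*(1 - x) + 3*x - 1)*exp(-2*x^2)
Second-derivative test at each critical point:
  f''(-0.2071) = -15.5754 < 0 → local maximum
  f''(1.2071) = 0.9206 > 0 → local minimum

Critical points: x = 1/2 - sqrt(2)/2 ≈ -0.2071 (local maximum); x = 1/2 + sqrt(2)/2 ≈ 1.2071 (local minimum)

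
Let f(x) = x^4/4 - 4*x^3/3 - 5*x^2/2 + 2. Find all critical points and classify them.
f'(x) = x*(x^2 - 4*x - 5)

Solve f'(x) = 0:
  Factor: x^3 - 4*x^2 - 5*x = x*(x - 5)*(x + 1) = 0.
  ⇒ x = -1, 0, 5

f''(x) = 3*x^2 - 8*x - 5
Second-derivative test at each critical point:
  f''(-1) = 6 > 0 → local minimum
  f''(0) = -5 < 0 → local maximum
  f''(5) = 30 > 0 → local minimum

Critical points: x = -1 (local minimum); x = 0 (local maximum); x = 5 (local minimum)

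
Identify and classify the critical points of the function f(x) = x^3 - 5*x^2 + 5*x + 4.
f'(x) = 3*x^2 - 10*x + 5

Solve f'(x) = 0:
  3*x^2 - 10*x + 5 = 0 has no rational roots; quadratic formula: x = (10 ± √40)/6.
  ⇒ x = 5/3 - sqrt(10)/3 ≈ 0.6126, sqrt(10)/3 + 5/3 ≈ 2.7208

f''(x) = 6*x - 10
Second-derivative test at each critical point:
  f''(0.6126) = -6.3246 < 0 → local maximum
  f''(2.7208) = 6.3246 > 0 → local minimum

Critical points: x = 5/3 - sqrt(10)/3 ≈ 0.6126 (local maximum); x = sqrt(10)/3 + 5/3 ≈ 2.7208 (local minimum)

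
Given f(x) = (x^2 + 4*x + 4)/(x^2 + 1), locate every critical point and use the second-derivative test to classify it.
f'(x) = 2*(-2*x^2 - 3*x + 2)/(x^4 + 2*x^2 + 1)

Solve f'(x) = 0:
  f'(x) = -2*(x + 2)*(2*x - 1)/(x^2 + 1)^2; the denominator is positive wherever f is defined, so f'(x) = 0 ⇔ -4*x^2 - 6*x + 4 = 0.
  Factor: -4*x^2 - 6*x + 4 = -2*(x + 2)*(2*x - 1) = 0.
  ⇒ x = -2, 1/2

f''(x) = 2*(4*x^3 + 9*x^2 - 12*x - 3)/(x^6 + 3*x^4 + 3*x^2 + 1)
Second-derivative test at each critical point:
  f''(-2) = 2/5 > 0 → local minimum
  f''(1/2) = -32/5 < 0 → local maximum

Critical points: x = -2 (local minimum); x = 1/2 (local maximum)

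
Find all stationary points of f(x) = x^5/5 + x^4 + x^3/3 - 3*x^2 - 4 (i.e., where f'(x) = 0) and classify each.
f'(x) = x*(x^3 + 4*x^2 + x - 6)

Solve f'(x) = 0:
  Factor: x^4 + 4*x^3 + x^2 - 6*x = x*(x - 1)*(x + 2)*(x + 3) = 0.
  ⇒ x = -3, -2, 0, 1

f''(x) = 4*x^3 + 12*x^2 + 2*x - 6
Second-derivative test at each critical point:
  f''(-3) = -12 < 0 → local maximum
  f''(-2) = 6 > 0 → local minimum
  f''(0) = -6 < 0 → local maximum
  f''(1) = 12 > 0 → local minimum

Critical points: x = -3 (local maximum); x = -2 (local minimum); x = 0 (local maximum); x = 1 (local minimum)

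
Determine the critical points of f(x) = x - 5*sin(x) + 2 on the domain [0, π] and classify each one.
f'(x) = 1 - 5*cos(x)

Solve f'(x) = 0 on [0, π]:
  f'(x) = 0 ⇔ cos(x) = 1/5, i.e. x = ±arccos(1/5) + 2nπ; keep the solutions lying in [0, π].
  ⇒ x = acos(1/5) ≈ 1.3694

f''(x) = 5*sin(x)
Second-derivative test at each critical point:
  f''(1.3694) = 4.8990 > 0 → local minimum

Critical points: x = acos(1/5) ≈ 1.3694 (local minimum)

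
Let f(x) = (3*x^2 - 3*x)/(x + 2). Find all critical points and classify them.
f'(x) = 3*(x^2 + 4*x - 2)/(x^2 + 4*x + 4)

Solve f'(x) = 0:
  f'(x) = 3*(x^2 + 4*x - 2)/(x + 2)^2; the denominator is positive wherever f is defined, so f'(x) = 0 ⇔ 3*x^2 + 12*x - 6 = 0.
  Factor: 3*x^2 + 12*x - 6 = 3*(x^2 + 4*x - 2); x^2 + 4*x - 2 = 0 has no rational roots; quadratic formula: x = (-4 ± √24)/2.
  ⇒ x = -sqrt(6) - 2 ≈ -4.4495, -2 + sqrt(6) ≈ 0.4495

f''(x) = 36/(x^3 + 6*x^2 + 12*x + 8)
Second-derivative test at each critical point:
  f''(-4.4495) = -2.4495 < 0 → local maximum
  f''(0.4495) = 2.4495 > 0 → local minimum

Critical points: x = -sqrt(6) - 2 ≈ -4.4495 (local maximum); x = -2 + sqrt(6) ≈ 0.4495 (local minimum)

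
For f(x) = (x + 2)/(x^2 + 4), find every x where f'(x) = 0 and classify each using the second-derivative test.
f'(x) = (x^2 - 2*x*(x + 2) + 4)/(x^2 + 4)^2

Solve f'(x) = 0:
  f'(x) = -(x^2 + 4*x - 4)/(x^2 + 4)^2; the denominator is positive wherever f is defined, so f'(x) = 0 ⇔ -x^2 - 4*x + 4 = 0.
  x^2 + 4*x - 4 = 0 has no rational roots; quadratic formula: x = (-4 ± √32)/2.
  ⇒ x = -2*sqrt(2) - 2 ≈ -4.8284, -2 + 2*sqrt(2) ≈ 0.8284

f''(x) = 2*(4*x^2*(x + 2) - (3*x + 2)*(x^2 + 4))/(x^2 + 4)^3
Second-derivative test at each critical point:
  f''(-4.8284) = 0.0076 > 0 → local minimum
  f''(0.8284) = -0.2576 < 0 → local maximum

Critical points: x = -2*sqrt(2) - 2 ≈ -4.8284 (local minimum); x = -2 + 2*sqrt(2) ≈ 0.8284 (local maximum)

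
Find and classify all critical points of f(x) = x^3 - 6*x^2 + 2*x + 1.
f'(x) = 3*x^2 - 12*x + 2

Solve f'(x) = 0:
  3*x^2 - 12*x + 2 = 0 has no rational roots; quadratic formula: x = (12 ± √120)/6.
  ⇒ x = 2 - sqrt(30)/3 ≈ 0.1743, sqrt(30)/3 + 2 ≈ 3.8257

f''(x) = 6*x - 12
Second-derivative test at each critical point:
  f''(0.1743) = -10.9545 < 0 → local maximum
  f''(3.8257) = 10.9545 > 0 → local minimum

Critical points: x = 2 - sqrt(30)/3 ≈ 0.1743 (local maximum); x = sqrt(30)/3 + 2 ≈ 3.8257 (local minimum)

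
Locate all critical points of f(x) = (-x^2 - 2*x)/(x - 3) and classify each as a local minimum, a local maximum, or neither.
f'(x) = (-x^2 + 6*x + 6)/(x^2 - 6*x + 9)

Solve f'(x) = 0:
  f'(x) = -(x^2 - 6*x - 6)/(x - 3)^2; the denominator is positive wherever f is defined, so f'(x) = 0 ⇔ -x^2 + 6*x + 6 = 0.
  x^2 - 6*x - 6 = 0 has no rational roots; quadratic formula: x = (6 ± √60)/2.
  ⇒ x = 3 - sqrt(15) ≈ -0.8730, 3 + sqrt(15) ≈ 6.8730

f''(x) = -30/(x^3 - 9*x^2 + 27*x - 27)
Second-derivative test at each critical point:
  f''(-0.8730) = 0.5164 > 0 → local minimum
  f''(6.8730) = -0.5164 < 0 → local maximum

Critical points: x = 3 - sqrt(15) ≈ -0.8730 (local minimum); x = 3 + sqrt(15) ≈ 6.8730 (local maximum)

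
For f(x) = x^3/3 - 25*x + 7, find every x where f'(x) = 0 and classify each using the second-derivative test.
f'(x) = x^2 - 25

Solve f'(x) = 0:
  Factor: x^2 - 25 = (x - 5)*(x + 5) = 0.
  ⇒ x = -5, 5

f''(x) = 2*x
Second-derivative test at each critical point:
  f''(-5) = -10 < 0 → local maximum
  f''(5) = 10 > 0 → local minimum

Critical points: x = -5 (local maximum); x = 5 (local minimum)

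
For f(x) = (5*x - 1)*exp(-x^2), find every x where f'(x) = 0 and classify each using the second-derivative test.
f'(x) = (-2*x*(5*x - 1) + 5)*exp(-x^2)

Solve f'(x) = 0:
  f'(x) = (-10*x^2 + 2*x + 5)·exp(-x^2) and exp(-x^2) > 0 for every x, so f'(x) = 0 ⇔ -10*x^2 + 2*x + 5 = 0.
  10*x^2 - 2*x - 5 = 0 has no rational roots; quadratic formula: x = (2 ± √204)/20.
  ⇒ x = 1/10 - sqrt(51)/10 ≈ -0.6141, 1/10 + sqrt(51)/10 ≈ 0.8141

f''(x) = 2*(2*x^2*(5*x - 1) - 15*x + 1)*exp(-x^2)
Second-derivative test at each critical point:
  f''(-0.6141) = 9.7952 > 0 → local minimum
  f''(0.8141) = -7.3613 < 0 → local maximum

Critical points: x = 1/10 - sqrt(51)/10 ≈ -0.6141 (local minimum); x = 1/10 + sqrt(51)/10 ≈ 0.8141 (local maximum)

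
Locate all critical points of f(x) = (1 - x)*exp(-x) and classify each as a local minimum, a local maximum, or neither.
f'(x) = (x - 2)*exp(-x)

Solve f'(x) = 0:
  f'(x) = (x - 2)·exp(-x) and exp(-x) > 0 for every x, so f'(x) = 0 ⇔ x - 2 = 0.
  x - 2 = 0.
  ⇒ x = 2

f''(x) = (3 - x)*exp(-x)
Second-derivative test at each critical point:
  f''(2) = 0.1353 > 0 → local minimum

Critical points: x = 2 (local minimum)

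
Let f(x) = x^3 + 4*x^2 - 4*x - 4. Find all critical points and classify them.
f'(x) = 3*x^2 + 8*x - 4

Solve f'(x) = 0:
  3*x^2 + 8*x - 4 = 0 has no rational roots; quadratic formula: x = (-8 ± √112)/6.
  ⇒ x = -2*sqrt(7)/3 - 4/3 ≈ -3.0972, -4/3 + 2*sqrt(7)/3 ≈ 0.4305

f''(x) = 6*x + 8
Second-derivative test at each critical point:
  f''(-3.0972) = -10.5830 < 0 → local maximum
  f''(0.4305) = 10.5830 > 0 → local minimum

Critical points: x = -2*sqrt(7)/3 - 4/3 ≈ -3.0972 (local maximum); x = -4/3 + 2*sqrt(7)/3 ≈ 0.4305 (local minimum)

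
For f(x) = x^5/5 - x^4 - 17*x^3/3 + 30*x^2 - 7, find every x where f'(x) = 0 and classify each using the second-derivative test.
f'(x) = x*(x^3 - 4*x^2 - 17*x + 60)

Solve f'(x) = 0:
  Factor: x^4 - 4*x^3 - 17*x^2 + 60*x = x*(x - 5)*(x - 3)*(x + 4) = 0.
  ⇒ x = -4, 0, 3, 5

f''(x) = 4*x^3 - 12*x^2 - 34*x + 60
Second-derivative test at each critical point:
  f''(-4) = -252 < 0 → local maximum
  f''(0) = 60 > 0 → local minimum
  f''(3) = -42 < 0 → local maximum
  f''(5) = 90 > 0 → local minimum

Critical points: x = -4 (local maximum); x = 0 (local minimum); x = 3 (local maximum); x = 5 (local minimum)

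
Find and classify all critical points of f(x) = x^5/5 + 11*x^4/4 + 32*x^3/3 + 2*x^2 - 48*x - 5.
f'(x) = x^4 + 11*x^3 + 32*x^2 + 4*x - 48

Solve f'(x) = 0:
  Factor: x^4 + 11*x^3 + 32*x^2 + 4*x - 48 = (x - 1)*(x + 2)*(x + 4)*(x + 6) = 0.
  ⇒ x = -6, -4, -2, 1

f''(x) = 4*x^3 + 33*x^2 + 64*x + 4
Second-derivative test at each critical point:
  f''(-6) = -56 < 0 → local maximum
  f''(-4) = 20 > 0 → local minimum
  f''(-2) = -24 < 0 → local maximum
  f''(1) = 105 > 0 → local minimum

Critical points: x = -6 (local maximum); x = -4 (local minimum); x = -2 (local maximum); x = 1 (local minimum)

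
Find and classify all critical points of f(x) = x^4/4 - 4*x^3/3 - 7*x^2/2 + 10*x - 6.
f'(x) = x^3 - 4*x^2 - 7*x + 10

Solve f'(x) = 0:
  Factor: x^3 - 4*x^2 - 7*x + 10 = (x - 5)*(x - 1)*(x + 2) = 0.
  ⇒ x = -2, 1, 5

f''(x) = 3*x^2 - 8*x - 7
Second-derivative test at each critical point:
  f''(-2) = 21 > 0 → local minimum
  f''(1) = -12 < 0 → local maximum
  f''(5) = 28 > 0 → local minimum

Critical points: x = -2 (local minimum); x = 1 (local maximum); x = 5 (local minimum)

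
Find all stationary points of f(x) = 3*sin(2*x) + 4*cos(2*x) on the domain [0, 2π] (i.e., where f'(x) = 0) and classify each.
f'(x) = -8*sin(2*x) + 6*cos(2*x)

Solve f'(x) = 0 on [0, 2π]:
  f'(x) = 0 ⇔ 3*cos(2*x) = 4*sin(2*x) ⇔ tan(2*x) = 3/4, i.e. 2*x = arctan(3/4) + nπ; keep the solutions lying in [0, 2π].
  ⇒ x = atan(3/4)/2 ≈ 0.3218, atan(3/4)/2 + pi/2 ≈ 1.8925, atan(3/4)/2 + pi ≈ 3.4633, atan(3/4)/2 + 3*pi/2 ≈ 5.0341

f''(x) = -12*sin(2*x) - 16*cos(2*x)
Second-derivative test at each critical point:
  f''(0.3218) = -20 < 0 → local maximum
  f''(1.8925) = 20 > 0 → local minimum
  f''(3.4633) = -20 < 0 → local maximum
  f''(5.0341) = 20 > 0 → local minimum

Critical points: x = atan(3/4)/2 ≈ 0.3218 (local maximum); x = atan(3/4)/2 + pi/2 ≈ 1.8925 (local minimum); x = atan(3/4)/2 + pi ≈ 3.4633 (local maximum); x = atan(3/4)/2 + 3*pi/2 ≈ 5.0341 (local minimum)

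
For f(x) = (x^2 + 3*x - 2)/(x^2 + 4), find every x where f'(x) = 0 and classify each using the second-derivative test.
f'(x) = 3*(-x^2 + 4*x + 4)/(x^4 + 8*x^2 + 16)

Solve f'(x) = 0:
  f'(x) = -3*(x^2 - 4*x - 4)/(x^2 + 4)^2; the denominator is positive wherever f is defined, so f'(x) = 0 ⇔ -3*x^2 + 12*x + 12 = 0.
  Factor: -3*x^2 + 12*x + 12 = -3*(x^2 - 4*x - 4); x^2 - 4*x - 4 = 0 has no rational roots; quadratic formula: x = (4 ± √32)/2.
  ⇒ x = 2 - 2*sqrt(2) ≈ -0.8284, 2 + 2*sqrt(2) ≈ 4.8284

f''(x) = 6*(x^3 - 6*x^2 - 12*x + 8)/(x^6 + 12*x^4 + 48*x^2 + 64)
Second-derivative test at each critical point:
  f''(-0.8284) = 0.7727 > 0 → local minimum
  f''(4.8284) = -0.0227 < 0 → local maximum

Critical points: x = 2 - 2*sqrt(2) ≈ -0.8284 (local minimum); x = 2 + 2*sqrt(2) ≈ 4.8284 (local maximum)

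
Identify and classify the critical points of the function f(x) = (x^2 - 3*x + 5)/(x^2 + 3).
f'(x) = (3*x^2 - 4*x - 9)/(x^4 + 6*x^2 + 9)

Solve f'(x) = 0:
  f'(x) = (3*x^2 - 4*x - 9)/(x^2 + 3)^2; the denominator is positive wherever f is defined, so f'(x) = 0 ⇔ 3*x^2 - 4*x - 9 = 0.
  3*x^2 - 4*x - 9 = 0 has no rational roots; quadratic formula: x = (4 ± √124)/6.
  ⇒ x = 2/3 - sqrt(31)/3 ≈ -1.1893, 2/3 + sqrt(31)/3 ≈ 2.5226

f''(x) = 6*(-x^3 + 2*x^2 + 9*x - 2)/(x^6 + 9*x^4 + 27*x^2 + 27)
Second-derivative test at each critical point:
  f''(-1.1893) = -0.5715 < 0 → local maximum
  f''(2.5226) = 0.1270 > 0 → local minimum

Critical points: x = 2/3 - sqrt(31)/3 ≈ -1.1893 (local maximum); x = 2/3 + sqrt(31)/3 ≈ 2.5226 (local minimum)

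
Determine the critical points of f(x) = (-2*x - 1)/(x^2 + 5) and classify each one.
f'(x) = 2*(x^2 + x - 5)/(x^4 + 10*x^2 + 25)

Solve f'(x) = 0:
  f'(x) = 2*(x^2 + x - 5)/(x^2 + 5)^2; the denominator is positive wherever f is defined, so f'(x) = 0 ⇔ 2*x^2 + 2*x - 10 = 0.
  Factor: 2*x^2 + 2*x - 10 = 2*(x^2 + x - 5); x^2 + x - 5 = 0 has no rational roots; quadratic formula: x = (-1 ± √21)/2.
  ⇒ x = -sqrt(21)/2 - 1/2 ≈ -2.7913, -1/2 + sqrt(21)/2 ≈ 1.7913

f''(x) = 2*(-4*x^2*(2*x + 1) + (6*x + 1)*(x^2 + 5))/(x^2 + 5)^3
Second-derivative test at each critical point:
  f''(-2.7913) = -0.0560 < 0 → local maximum
  f''(1.7913) = 0.1360 > 0 → local minimum

Critical points: x = -sqrt(21)/2 - 1/2 ≈ -2.7913 (local maximum); x = -1/2 + sqrt(21)/2 ≈ 1.7913 (local minimum)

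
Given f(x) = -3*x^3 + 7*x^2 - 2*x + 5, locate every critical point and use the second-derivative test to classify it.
f'(x) = -9*x^2 + 14*x - 2

Solve f'(x) = 0:
  9*x^2 - 14*x + 2 = 0 has no rational roots; quadratic formula: x = (14 ± √124)/18.
  ⇒ x = 7/9 - sqrt(31)/9 ≈ 0.1591, sqrt(31)/9 + 7/9 ≈ 1.3964

f''(x) = 14 - 18*x
Second-derivative test at each critical point:
  f''(0.1591) = 11.1355 > 0 → local minimum
  f''(1.3964) = -11.1355 < 0 → local maximum

Critical points: x = 7/9 - sqrt(31)/9 ≈ 0.1591 (local minimum); x = sqrt(31)/9 + 7/9 ≈ 1.3964 (local maximum)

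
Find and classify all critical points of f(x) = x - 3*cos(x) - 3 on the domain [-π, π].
f'(x) = 3*sin(x) + 1

Solve f'(x) = 0 on [-π, π]:
  f'(x) = 0 ⇔ sin(x) = -1/3, i.e. x = arcsin(-1/3) + 2nπ or x = π − arcsin(-1/3) + 2nπ; keep the solutions lying in [-π, π].
  ⇒ x = -pi + asin(1/3) ≈ -2.8018, -asin(1/3) ≈ -0.3398

f''(x) = 3*cos(x)
Second-derivative test at each critical point:
  f''(-2.8018) = -2.8284 < 0 → local maximum
  f''(-0.3398) = 2.8284 > 0 → local minimum

Critical points: x = -pi + asin(1/3) ≈ -2.8018 (local maximum); x = -asin(1/3) ≈ -0.3398 (local minimum)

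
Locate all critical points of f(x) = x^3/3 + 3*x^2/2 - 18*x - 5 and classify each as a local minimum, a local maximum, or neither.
f'(x) = x^2 + 3*x - 18

Solve f'(x) = 0:
  Factor: x^2 + 3*x - 18 = (x - 3)*(x + 6) = 0.
  ⇒ x = -6, 3

f''(x) = 2*x + 3
Second-derivative test at each critical point:
  f''(-6) = -9 < 0 → local maximum
  f''(3) = 9 > 0 → local minimum

Critical points: x = -6 (local maximum); x = 3 (local minimum)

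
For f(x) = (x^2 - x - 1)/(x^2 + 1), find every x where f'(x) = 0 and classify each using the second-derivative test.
f'(x) = (x^2 + 4*x - 1)/(x^4 + 2*x^2 + 1)

Solve f'(x) = 0:
  f'(x) = (x^2 + 4*x - 1)/(x^2 + 1)^2; the denominator is positive wherever f is defined, so f'(x) = 0 ⇔ x^2 + 4*x - 1 = 0.
  x^2 + 4*x - 1 = 0 has no rational roots; quadratic formula: x = (-4 ± √20)/2.
  ⇒ x = -sqrt(5) - 2 ≈ -4.2361, -2 + sqrt(5) ≈ 0.2361

f''(x) = 2*(-x^3 - 6*x^2 + 3*x + 2)/(x^6 + 3*x^4 + 3*x^2 + 1)
Second-derivative test at each critical point:
  f''(-4.2361) = -0.0125 < 0 → local maximum
  f''(0.2361) = 4.0125 > 0 → local minimum

Critical points: x = -sqrt(5) - 2 ≈ -4.2361 (local maximum); x = -2 + sqrt(5) ≈ 0.2361 (local minimum)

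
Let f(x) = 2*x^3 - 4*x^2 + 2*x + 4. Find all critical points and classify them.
f'(x) = 6*x^2 - 8*x + 2

Solve f'(x) = 0:
  Factor: 6*x^2 - 8*x + 2 = 2*(x - 1)*(3*x - 1) = 0.
  ⇒ x = 1/3, 1

f''(x) = 12*x - 8
Second-derivative test at each critical point:
  f''(1/3) = -4 < 0 → local maximum
  f''(1) = 4 > 0 → local minimum

Critical points: x = 1/3 (local maximum); x = 1 (local minimum)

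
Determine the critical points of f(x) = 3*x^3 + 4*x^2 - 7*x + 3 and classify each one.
f'(x) = 9*x^2 + 8*x - 7

Solve f'(x) = 0:
  9*x^2 + 8*x - 7 = 0 has no rational roots; quadratic formula: x = (-8 ± √316)/18.
  ⇒ x = -sqrt(79)/9 - 4/9 ≈ -1.4320, -4/9 + sqrt(79)/9 ≈ 0.5431

f''(x) = 18*x + 8
Second-derivative test at each critical point:
  f''(-1.4320) = -17.7764 < 0 → local maximum
  f''(0.5431) = 17.7764 > 0 → local minimum

Critical points: x = -sqrt(79)/9 - 4/9 ≈ -1.4320 (local maximum); x = -4/9 + sqrt(79)/9 ≈ 0.5431 (local minimum)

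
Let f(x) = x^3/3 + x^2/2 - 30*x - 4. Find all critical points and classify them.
f'(x) = x^2 + x - 30

Solve f'(x) = 0:
  Factor: x^2 + x - 30 = (x - 5)*(x + 6) = 0.
  ⇒ x = -6, 5

f''(x) = 2*x + 1
Second-derivative test at each critical point:
  f''(-6) = -11 < 0 → local maximum
  f''(5) = 11 > 0 → local minimum

Critical points: x = -6 (local maximum); x = 5 (local minimum)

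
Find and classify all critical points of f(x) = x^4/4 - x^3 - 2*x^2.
f'(x) = x*(x^2 - 3*x - 4)

Solve f'(x) = 0:
  Factor: x^3 - 3*x^2 - 4*x = x*(x - 4)*(x + 1) = 0.
  ⇒ x = -1, 0, 4

f''(x) = 3*x^2 - 6*x - 4
Second-derivative test at each critical point:
  f''(-1) = 5 > 0 → local minimum
  f''(0) = -4 < 0 → local maximum
  f''(4) = 20 > 0 → local minimum

Critical points: x = -1 (local minimum); x = 0 (local maximum); x = 4 (local minimum)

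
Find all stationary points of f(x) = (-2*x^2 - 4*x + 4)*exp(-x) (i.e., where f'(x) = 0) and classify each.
f'(x) = 2*(x^2 - 4)*exp(-x)

Solve f'(x) = 0:
  f'(x) = (2*x^2 - 8)·exp(-x) and exp(-x) > 0 for every x, so f'(x) = 0 ⇔ 2*x^2 - 8 = 0.
  Factor: 2*x^2 - 8 = 2*(x - 2)*(x + 2) = 0.
  ⇒ x = -2, 2

f''(x) = 2*(-x^2 + 2*x + 4)*exp(-x)
Second-derivative test at each critical point:
  f''(-2) = -59.1124 < 0 → local maximum
  f''(2) = 1.0827 > 0 → local minimum

Critical points: x = -2 (local maximum); x = 2 (local minimum)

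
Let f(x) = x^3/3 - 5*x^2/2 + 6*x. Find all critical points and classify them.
f'(x) = x^2 - 5*x + 6

Solve f'(x) = 0:
  Factor: x^2 - 5*x + 6 = (x - 3)*(x - 2) = 0.
  ⇒ x = 2, 3

f''(x) = 2*x - 5
Second-derivative test at each critical point:
  f''(2) = -1 < 0 → local maximum
  f''(3) = 1 > 0 → local minimum

Critical points: x = 2 (local maximum); x = 3 (local minimum)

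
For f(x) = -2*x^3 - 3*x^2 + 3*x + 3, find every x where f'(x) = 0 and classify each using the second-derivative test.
f'(x) = -6*x^2 - 6*x + 3

Solve f'(x) = 0:
  Factor: -6*x^2 - 6*x + 3 = -3*(2*x^2 + 2*x - 1); 2*x^2 + 2*x - 1 = 0 has no rational roots; quadratic formula: x = (-2 ± √12)/4.
  ⇒ x = -sqrt(3)/2 - 1/2 ≈ -1.3660, -1/2 + sqrt(3)/2 ≈ 0.3660

f''(x) = -12*x - 6
Second-derivative test at each critical point:
  f''(-1.3660) = 10.3923 > 0 → local minimum
  f''(0.3660) = -10.3923 < 0 → local maximum

Critical points: x = -sqrt(3)/2 - 1/2 ≈ -1.3660 (local minimum); x = -1/2 + sqrt(3)/2 ≈ 0.3660 (local maximum)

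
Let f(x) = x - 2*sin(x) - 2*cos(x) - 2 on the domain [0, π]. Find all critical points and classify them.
f'(x) = -2*sqrt(2)*cos(x + pi/4) + 1

Solve f'(x) = 0 on [0, π]:
  f'(x) = 0 ⇔ 2*sin(x) - 2*cos(x) = -1. Write the left side as R·cos(x + φ) with R = √((-2)² + (-2)²) = 2*sqrt(2), cos φ = -sqrt(2)/2, sin φ = -sqrt(2)/2; then cos(x + φ) = -sqrt(2)/4. Solve for x and keep the solutions lying in [0, π].
  ⇒ x = atan((-1 + sqrt(7))/(1 + sqrt(7))) ≈ 0.4240

f''(x) = 2*sqrt(2)*sin(x + pi/4)
Second-derivative test at each critical point:
  f''(0.4240) = 2.6458 > 0 → local minimum

Critical points: x = atan((-1 + sqrt(7))/(1 + sqrt(7))) ≈ 0.4240 (local minimum)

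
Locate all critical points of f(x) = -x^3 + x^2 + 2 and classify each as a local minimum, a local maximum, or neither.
f'(x) = x*(2 - 3*x)

Solve f'(x) = 0:
  Factor: -3*x^2 + 2*x = -x*(3*x - 2) = 0.
  ⇒ x = 0, 2/3

f''(x) = 2 - 6*x
Second-derivative test at each critical point:
  f''(0) = 2 > 0 → local minimum
  f''(2/3) = -2 < 0 → local maximum

Critical points: x = 0 (local minimum); x = 2/3 (local maximum)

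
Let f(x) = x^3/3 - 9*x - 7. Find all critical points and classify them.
f'(x) = x^2 - 9

Solve f'(x) = 0:
  Factor: x^2 - 9 = (x - 3)*(x + 3) = 0.
  ⇒ x = -3, 3

f''(x) = 2*x
Second-derivative test at each critical point:
  f''(-3) = -6 < 0 → local maximum
  f''(3) = 6 > 0 → local minimum

Critical points: x = -3 (local maximum); x = 3 (local minimum)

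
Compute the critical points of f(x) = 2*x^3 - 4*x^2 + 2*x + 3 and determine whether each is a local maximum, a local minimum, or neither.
f'(x) = 6*x^2 - 8*x + 2

Solve f'(x) = 0:
  Factor: 6*x^2 - 8*x + 2 = 2*(x - 1)*(3*x - 1) = 0.
  ⇒ x = 1/3, 1

f''(x) = 12*x - 8
Second-derivative test at each critical point:
  f''(1/3) = -4 < 0 → local maximum
  f''(1) = 4 > 0 → local minimum

Critical points: x = 1/3 (local maximum); x = 1 (local minimum)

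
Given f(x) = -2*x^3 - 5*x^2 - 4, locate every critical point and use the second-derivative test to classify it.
f'(x) = 2*x*(-3*x - 5)

Solve f'(x) = 0:
  Factor: -6*x^2 - 10*x = -2*x*(3*x + 5) = 0.
  ⇒ x = -5/3, 0

f''(x) = -12*x - 10
Second-derivative test at each critical point:
  f''(-5/3) = 10 > 0 → local minimum
  f''(0) = -10 < 0 → local maximum

Critical points: x = -5/3 (local minimum); x = 0 (local maximum)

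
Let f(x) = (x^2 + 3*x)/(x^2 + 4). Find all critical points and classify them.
f'(x) = (-3*x^2 + 8*x + 12)/(x^4 + 8*x^2 + 16)

Solve f'(x) = 0:
  f'(x) = -(3*x^2 - 8*x - 12)/(x^2 + 4)^2; the denominator is positive wherever f is defined, so f'(x) = 0 ⇔ -3*x^2 + 8*x + 12 = 0.
  3*x^2 - 8*x - 12 = 0 has no rational roots; quadratic formula: x = (8 ± √208)/6.
  ⇒ x = 4/3 - 2*sqrt(13)/3 ≈ -1.0704, 4/3 + 2*sqrt(13)/3 ≈ 3.7370

f''(x) = 2*(3*x^3 - 12*x^2 - 36*x + 16)/(x^6 + 12*x^4 + 48*x^2 + 64)
Second-derivative test at each critical point:
  f''(-1.0704) = 0.5447 > 0 → local minimum
  f''(3.7370) = -0.0447 < 0 → local maximum

Critical points: x = 4/3 - 2*sqrt(13)/3 ≈ -1.0704 (local minimum); x = 4/3 + 2*sqrt(13)/3 ≈ 3.7370 (local maximum)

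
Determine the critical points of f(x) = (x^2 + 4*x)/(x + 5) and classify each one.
f'(x) = (x^2 + 10*x + 20)/(x^2 + 10*x + 25)

Solve f'(x) = 0:
  f'(x) = (x^2 + 10*x + 20)/(x + 5)^2; the denominator is positive wherever f is defined, so f'(x) = 0 ⇔ x^2 + 10*x + 20 = 0.
  x^2 + 10*x + 20 = 0 has no rational roots; quadratic formula: x = (-10 ± √20)/2.
  ⇒ x = -5 - sqrt(5) ≈ -7.2361, -5 + sqrt(5) ≈ -2.7639

f''(x) = 10/(x^3 + 15*x^2 + 75*x + 125)
Second-derivative test at each critical point:
  f''(-7.2361) = -0.8944 < 0 → local maximum
  f''(-2.7639) = 0.8944 > 0 → local minimum

Critical points: x = -5 - sqrt(5) ≈ -7.2361 (local maximum); x = -5 + sqrt(5) ≈ -2.7639 (local minimum)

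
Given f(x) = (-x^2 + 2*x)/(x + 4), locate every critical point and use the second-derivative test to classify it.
f'(x) = (-x^2 - 8*x + 8)/(x^2 + 8*x + 16)

Solve f'(x) = 0:
  f'(x) = -(x^2 + 8*x - 8)/(x + 4)^2; the denominator is positive wherever f is defined, so f'(x) = 0 ⇔ -x^2 - 8*x + 8 = 0.
  x^2 + 8*x - 8 = 0 has no rational roots; quadratic formula: x = (-8 ± √96)/2.
  ⇒ x = -2*sqrt(6) - 4 ≈ -8.8990, -4 + 2*sqrt(6) ≈ 0.8990

f''(x) = -48/(x^3 + 12*x^2 + 48*x + 64)
Second-derivative test at each critical point:
  f''(-8.8990) = 0.4082 > 0 → local minimum
  f''(0.8990) = -0.4082 < 0 → local maximum

Critical points: x = -2*sqrt(6) - 4 ≈ -8.8990 (local minimum); x = -4 + 2*sqrt(6) ≈ 0.8990 (local maximum)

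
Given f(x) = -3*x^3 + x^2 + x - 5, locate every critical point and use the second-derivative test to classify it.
f'(x) = -9*x^2 + 2*x + 1

Solve f'(x) = 0:
  9*x^2 - 2*x - 1 = 0 has no rational roots; quadratic formula: x = (2 ± √40)/18.
  ⇒ x = 1/9 - sqrt(10)/9 ≈ -0.2403, 1/9 + sqrt(10)/9 ≈ 0.4625

f''(x) = 2 - 18*x
Second-derivative test at each critical point:
  f''(-0.2403) = 6.3246 > 0 → local minimum
  f''(0.4625) = -6.3246 < 0 → local maximum

Critical points: x = 1/9 - sqrt(10)/9 ≈ -0.2403 (local minimum); x = 1/9 + sqrt(10)/9 ≈ 0.4625 (local maximum)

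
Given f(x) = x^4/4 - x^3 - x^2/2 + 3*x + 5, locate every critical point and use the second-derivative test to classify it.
f'(x) = x^3 - 3*x^2 - x + 3

Solve f'(x) = 0:
  Factor: x^3 - 3*x^2 - x + 3 = (x - 3)*(x - 1)*(x + 1) = 0.
  ⇒ x = -1, 1, 3

f''(x) = 3*x^2 - 6*x - 1
Second-derivative test at each critical point:
  f''(-1) = 8 > 0 → local minimum
  f''(1) = -4 < 0 → local maximum
  f''(3) = 8 > 0 → local minimum

Critical points: x = -1 (local minimum); x = 1 (local maximum); x = 3 (local minimum)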